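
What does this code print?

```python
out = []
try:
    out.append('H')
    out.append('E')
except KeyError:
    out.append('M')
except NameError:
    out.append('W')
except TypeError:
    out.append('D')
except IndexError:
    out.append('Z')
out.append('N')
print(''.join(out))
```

Execution trace: 'H' (try body) → 'E' (try body, no exception) → 'N' (after the try/except). Output: HEN

Answer: HEN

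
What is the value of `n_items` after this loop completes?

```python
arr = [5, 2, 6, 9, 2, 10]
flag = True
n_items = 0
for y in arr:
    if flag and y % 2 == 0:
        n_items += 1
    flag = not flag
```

Count even values at even positions
`n_items` takes the values: 0 → 1 → 2

Answer: 2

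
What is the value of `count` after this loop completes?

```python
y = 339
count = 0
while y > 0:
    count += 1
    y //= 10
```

Count digits by repeated division by 10
`count` takes the values: 0 → 1 → 2 → 3

Answer: 3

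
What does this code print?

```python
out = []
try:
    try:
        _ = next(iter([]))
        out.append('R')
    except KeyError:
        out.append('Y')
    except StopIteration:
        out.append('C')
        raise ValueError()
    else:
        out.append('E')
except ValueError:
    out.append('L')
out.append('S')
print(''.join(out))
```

Execution trace: 'C' (inner except StopIteration) → 'L' (outer except ValueError) → 'S' (after the try/except). Output: CLS

Answer: CLS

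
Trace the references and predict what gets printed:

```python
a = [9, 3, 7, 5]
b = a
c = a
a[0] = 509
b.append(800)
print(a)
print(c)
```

Key concept: multiple aliases.
Step by step:
`a = [9, 3, 7, 5]` → a = [9, 3, 7, 5]
`b = a` → b = [9, 3, 7, 5] (same object as a)
`c = a` → c = [9, 3, 7, 5] (same object as a, b)
`a[0] = 509` → a = [509, 3, 7, 5] (same object as b, c); b = [509, 3, 7, 5] (same object as a, c); c = [509, 3, 7, 5] (same object as a, b)
`b.append(800)` → a = [509, 3, 7, 5, 800] (same object as b, c); b = [509, 3, 7, 5, 800] (same object as a, c); c = [509, 3, 7, 5, 800] (same object as a, b)
`print(a)` → prints [509, 3, 7, 5, 800]
`print(c)` → prints [509, 3, 7, 5, 800]

Answer:
[509, 3, 7, 5, 800]
[509, 3, 7, 5, 800]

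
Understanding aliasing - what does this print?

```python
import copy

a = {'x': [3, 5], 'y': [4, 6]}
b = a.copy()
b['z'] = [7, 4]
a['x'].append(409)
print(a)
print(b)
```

Key concept: shallow copy of dict with mutable values.
Step by step:
`a = {'x': [3, 5], 'y': [4, 6]}` → a = {'x': [3, 5], 'y': [4, 6]}
`b = a.copy()` → b = {'x': [3, 5], 'y': [4, 6]}
`b['z'] = [7, 4]` → b = {'x': [3, 5], 'y': [4, 6], 'z': [7, 4]}
`a['x'].append(409)` → a = {'x': [3, 5, 409], 'y': [4, 6]}; b = {'x': [3, 5, 409], 'y': [4, 6], 'z': [7, 4]}
`print(a)` → prints {'x': [3, 5, 409], 'y': [4, 6]}
`print(b)` → prints {'x': [3, 5, 409], 'y': [4, 6], 'z': [7, 4]}

Answer:
{'x': [3, 5, 409], 'y': [4, 6]}
{'x': [3, 5, 409], 'y': [4, 6], 'z': [7, 4]}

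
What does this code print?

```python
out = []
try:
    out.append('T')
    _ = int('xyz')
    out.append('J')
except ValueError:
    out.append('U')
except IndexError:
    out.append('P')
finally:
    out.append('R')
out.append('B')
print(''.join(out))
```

Execution trace: 'T' (try body) → 'U' (except ValueError) → 'R' (finally) → 'B' (after the try/except). Output: TURB

Answer: TURB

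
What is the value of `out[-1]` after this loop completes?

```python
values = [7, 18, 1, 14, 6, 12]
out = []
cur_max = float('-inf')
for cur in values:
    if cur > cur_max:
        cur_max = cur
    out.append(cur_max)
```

Running max ends at 18
`out` takes the values: [] → [7] → [7, 18] → [7, 18, 18] → [7, 18, 18, 18] → [7, 18, 18, 18, 18] → [7, 18, 18, 18, 18, 18]
So `out[-1]` = 18

Answer: 18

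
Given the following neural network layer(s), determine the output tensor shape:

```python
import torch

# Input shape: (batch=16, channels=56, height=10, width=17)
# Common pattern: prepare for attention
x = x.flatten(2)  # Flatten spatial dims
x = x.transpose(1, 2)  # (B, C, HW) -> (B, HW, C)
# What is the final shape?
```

Input: (16, 56, 10, 17) -> after flatten(2): (16, 56, 170) -> Output: (16, 170, 56)

Answer: (16, 170, 56)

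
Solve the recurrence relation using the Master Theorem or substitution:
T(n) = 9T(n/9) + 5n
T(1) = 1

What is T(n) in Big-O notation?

By Master Theorem: a=9, b=9, f(n)=5n. Since log_9(9) = 1 and f(n) = Θ(n^1), Case 2 applies. T(n) = O(n log n).

Answer: O(n log n)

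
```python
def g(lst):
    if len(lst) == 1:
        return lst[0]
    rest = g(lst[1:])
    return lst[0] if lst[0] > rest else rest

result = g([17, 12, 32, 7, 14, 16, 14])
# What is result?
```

Recursive max over [17, 12, 32, 7, 14, 16, 14] = 32

Answer: 32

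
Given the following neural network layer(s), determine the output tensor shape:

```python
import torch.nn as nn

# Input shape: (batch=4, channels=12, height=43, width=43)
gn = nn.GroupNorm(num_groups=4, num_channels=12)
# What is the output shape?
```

Input: (4, 12, 43, 43) -> Output: (4, 12, 43, 43)

Answer: (4, 12, 43, 43)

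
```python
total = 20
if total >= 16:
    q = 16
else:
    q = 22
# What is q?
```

Trace:
`total = 20` → total = 20
`if total >= 16: ...` → total >= 16 is True → q = 16
So q = 16

Answer: 16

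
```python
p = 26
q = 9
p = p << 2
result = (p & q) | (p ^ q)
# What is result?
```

Trace:
`p = 26` → p = 26
`q = 9` → q = 9
`p = p << 2` → p = 104
`result = (p & q) | (p ^ q)` → result = 105
So result = 105

Answer: 105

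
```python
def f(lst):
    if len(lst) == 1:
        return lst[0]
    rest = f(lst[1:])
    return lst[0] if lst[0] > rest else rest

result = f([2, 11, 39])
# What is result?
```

Recursive max over [2, 11, 39] = 39

Answer: 39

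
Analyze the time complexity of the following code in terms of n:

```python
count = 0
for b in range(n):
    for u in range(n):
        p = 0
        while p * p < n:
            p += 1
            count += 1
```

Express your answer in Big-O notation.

Each loop level contributes: n × n × √n. Multiplying the contributions gives O(n^2√n).

Answer: O(n^2√n)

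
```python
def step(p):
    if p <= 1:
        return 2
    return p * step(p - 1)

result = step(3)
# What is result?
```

step(3) = 3 * 2 * 2 = 12

Answer: 12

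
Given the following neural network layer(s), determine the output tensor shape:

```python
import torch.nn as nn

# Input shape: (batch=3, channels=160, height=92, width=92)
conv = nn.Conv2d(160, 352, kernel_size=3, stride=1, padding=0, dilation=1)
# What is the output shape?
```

Input: (3, 160, 92, 92) -> Output: (3, 352, 90, 90)

Answer: (3, 352, 90, 90)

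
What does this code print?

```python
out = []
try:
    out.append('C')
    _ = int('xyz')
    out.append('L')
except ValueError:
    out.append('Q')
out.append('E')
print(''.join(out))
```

Execution trace: 'C' (try body) → 'Q' (except ValueError) → 'E' (after the try/except). Output: CQE

Answer: CQE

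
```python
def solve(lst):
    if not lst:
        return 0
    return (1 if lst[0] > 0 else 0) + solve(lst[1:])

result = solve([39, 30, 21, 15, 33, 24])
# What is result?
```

Count of positive elements in [39, 30, 21, 15, 33, 24] = 6

Answer: 6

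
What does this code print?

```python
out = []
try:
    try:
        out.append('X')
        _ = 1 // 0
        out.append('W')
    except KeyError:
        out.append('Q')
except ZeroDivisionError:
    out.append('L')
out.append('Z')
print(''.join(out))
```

Execution trace: 'X' (try body) → 'L' (outer except ZeroDivisionError) → 'Z' (after the try/except). Output: XLZ

Answer: XLZ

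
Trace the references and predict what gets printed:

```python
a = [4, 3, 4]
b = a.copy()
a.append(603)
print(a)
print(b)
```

Key concept: list.copy() creates independent copy.
Step by step:
`a = [4, 3, 4]` → a = [4, 3, 4]
`b = a.copy()` → b = [4, 3, 4]
`a.append(603)` → a = [4, 3, 4, 603]
`print(a)` → prints [4, 3, 4, 603]
`print(b)` → prints [4, 3, 4]

Answer:
[4, 3, 4, 603]
[4, 3, 4]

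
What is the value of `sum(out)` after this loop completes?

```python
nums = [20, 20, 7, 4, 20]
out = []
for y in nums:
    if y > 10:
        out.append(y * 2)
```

Sum of doubled values > 10
`out` takes the values: [] → [40] → [40, 40] → [40, 40, 40]
So `sum(out)` = 120

Answer: 120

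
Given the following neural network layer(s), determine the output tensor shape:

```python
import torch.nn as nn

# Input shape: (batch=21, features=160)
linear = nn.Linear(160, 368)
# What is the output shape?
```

Input: (21, 160) -> Output: (21, 368)

Answer: (21, 368)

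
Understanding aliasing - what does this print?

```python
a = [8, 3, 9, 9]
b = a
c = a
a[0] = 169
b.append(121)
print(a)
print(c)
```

Key concept: multiple aliases.
Step by step:
`a = [8, 3, 9, 9]` → a = [8, 3, 9, 9]
`b = a` → b = [8, 3, 9, 9] (same object as a)
`c = a` → c = [8, 3, 9, 9] (same object as a, b)
`a[0] = 169` → a = [169, 3, 9, 9] (same object as b, c); b = [169, 3, 9, 9] (same object as a, c); c = [169, 3, 9, 9] (same object as a, b)
`b.append(121)` → a = [169, 3, 9, 9, 121] (same object as b, c); b = [169, 3, 9, 9, 121] (same object as a, c); c = [169, 3, 9, 9, 121] (same object as a, b)
`print(a)` → prints [169, 3, 9, 9, 121]
`print(c)` → prints [169, 3, 9, 9, 121]

Answer:
[169, 3, 9, 9, 121]
[169, 3, 9, 9, 121]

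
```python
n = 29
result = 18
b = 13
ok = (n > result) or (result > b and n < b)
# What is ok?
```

Trace:
`n = 29` → n = 29
`result = 18` → result = 18
`b = 13` → b = 13
`ok = (n > result) or (result > b and n < b)` → ok = True
So ok = True

Answer: True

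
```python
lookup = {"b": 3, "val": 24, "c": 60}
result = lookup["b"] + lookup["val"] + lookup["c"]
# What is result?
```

Trace:
`lookup = {"b": 3, "val": 24, "c": 60}` → lookup = {'b': 3, 'val': 24, 'c': 60}
`result = lookup["b"] + lookup["val"] + lookup["c"]` → result = 87
So result = 87

Answer: 87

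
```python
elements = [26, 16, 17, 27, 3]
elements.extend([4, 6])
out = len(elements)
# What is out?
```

Trace:
`elements = [26, 16, 17, 27, 3]` → elements = [26, 16, 17, 27, 3]
`elements.extend([4, 6])` → elements = [26, 16, 17, 27, 3, 4, 6]
`out = len(elements)` → out = 7
So out = 7

Answer: 7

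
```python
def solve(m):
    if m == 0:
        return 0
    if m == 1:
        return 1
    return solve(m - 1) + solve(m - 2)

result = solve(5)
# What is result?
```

Build up from base cases: solve(0)=0, solve(1)=1, solve(2)=1, solve(3)=2, solve(4)=3, solve(5)=5

Answer: 5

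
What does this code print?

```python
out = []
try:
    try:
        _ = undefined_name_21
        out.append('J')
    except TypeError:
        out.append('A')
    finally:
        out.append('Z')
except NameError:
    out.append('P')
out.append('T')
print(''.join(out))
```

Execution trace: 'Z' (finally) → 'P' (outer except NameError) → 'T' (after the try/except). Output: ZPT

Answer: ZPT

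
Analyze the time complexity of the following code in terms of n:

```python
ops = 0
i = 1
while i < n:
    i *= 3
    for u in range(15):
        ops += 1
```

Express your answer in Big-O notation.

Each loop level contributes: log n × 1. Multiplying the contributions gives O(log n).

Answer: O(log n)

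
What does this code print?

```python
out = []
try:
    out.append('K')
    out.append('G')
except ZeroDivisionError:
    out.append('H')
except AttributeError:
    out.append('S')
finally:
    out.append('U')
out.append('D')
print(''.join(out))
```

Execution trace: 'K' (try body) → 'G' (try body, no exception) → 'U' (finally) → 'D' (after the try/except). Output: KGUD

Answer: KGUD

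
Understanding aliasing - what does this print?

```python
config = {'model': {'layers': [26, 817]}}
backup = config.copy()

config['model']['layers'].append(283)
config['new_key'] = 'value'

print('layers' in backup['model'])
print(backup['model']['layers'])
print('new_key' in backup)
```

Key concept: shallow copy gotcha with nested dict.
Step by step:
`config = {'model': {'layers': [26, 817]}}` → config = {'model': {'layers': [26, 817]}}
`backup = config.copy()` → backup = {'model': {'layers': [26, 817]}}
`config['model']['layers'].append(283)` → config = {'model': {'layers': [26, 817, 283]}}; backup = {'model': {'layers': [26, 817, 283]}}
`config['new_key'] = 'value'` → config = {'model': {'layers': [26, 817, 283]}, 'new_key': 'value'}
`print('layers' in backup['model'])` → prints True
`print(backup['model']['layers'])` → prints [26, 817, 283]
`print('new_key' in backup)` → prints False

Answer:
True
[26, 817, 283]
False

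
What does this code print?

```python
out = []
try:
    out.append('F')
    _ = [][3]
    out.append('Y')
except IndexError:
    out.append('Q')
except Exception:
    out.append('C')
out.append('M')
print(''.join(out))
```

Execution trace: 'F' (try body) → 'Q' (except IndexError) → 'M' (after the try/except). Output: FQM

Answer: FQM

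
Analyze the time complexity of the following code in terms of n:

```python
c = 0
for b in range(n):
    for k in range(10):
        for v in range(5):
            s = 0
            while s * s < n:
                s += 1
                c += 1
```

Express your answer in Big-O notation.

Each loop level contributes: n × 1 × 1 × √n. Multiplying the contributions gives O(n√n).

Answer: O(n√n)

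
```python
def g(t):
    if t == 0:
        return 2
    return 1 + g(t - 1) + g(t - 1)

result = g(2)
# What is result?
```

g(t) = 1 + 2·g(t-1), g(0)=2. Closed form: (2+1)·2^2 - 1 = 11.

Answer: 11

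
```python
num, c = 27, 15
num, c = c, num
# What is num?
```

Trace:
`num, c = 27, 15` → num = 27; c = 15
`num, c = c, num` → num = 15; c = 27
So num = 15

Answer: 15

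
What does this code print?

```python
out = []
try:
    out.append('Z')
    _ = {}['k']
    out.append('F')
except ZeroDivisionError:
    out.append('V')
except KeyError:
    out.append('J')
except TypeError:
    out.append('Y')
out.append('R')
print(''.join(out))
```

Execution trace: 'Z' (try body) → 'J' (except KeyError) → 'R' (after the try/except). Output: ZJR

Answer: ZJR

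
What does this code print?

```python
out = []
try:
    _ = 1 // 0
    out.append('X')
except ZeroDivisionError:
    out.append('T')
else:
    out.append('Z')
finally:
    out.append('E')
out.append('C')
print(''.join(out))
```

Execution trace: 'T' (except ZeroDivisionError) → 'E' (finally) → 'C' (after the try/except). Output: TEC

Answer: TEC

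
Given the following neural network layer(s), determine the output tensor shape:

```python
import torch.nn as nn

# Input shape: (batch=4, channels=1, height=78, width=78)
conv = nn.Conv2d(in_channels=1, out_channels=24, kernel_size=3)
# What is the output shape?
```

Input: (4, 1, 78, 78) -> Output: (4, 24, 76, 76)

Answer: (4, 24, 76, 76)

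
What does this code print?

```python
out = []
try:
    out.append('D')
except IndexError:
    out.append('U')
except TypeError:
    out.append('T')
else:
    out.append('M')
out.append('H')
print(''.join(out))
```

Execution trace: 'D' (try body, no exception) → 'M' (else) → 'H' (after the try/except). Output: DMH

Answer: DMH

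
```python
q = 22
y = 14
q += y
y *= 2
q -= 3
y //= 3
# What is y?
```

Trace:
`q = 22` → q = 22
`y = 14` → y = 14
`q += y` → q = 36
`y *= 2` → y = 28
`q -= 3` → q = 33
`y //= 3` → y = 9
So y = 9

Answer: 9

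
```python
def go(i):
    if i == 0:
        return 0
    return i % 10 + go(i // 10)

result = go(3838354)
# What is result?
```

Sum of digits of 3838354: 4 + 5 + 3 + 8 + 3 + 8 + 3 = 34

Answer: 34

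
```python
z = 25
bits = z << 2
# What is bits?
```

Trace:
`z = 25` → z = 25
`bits = z << 2` → bits = 100
So bits = 100

Answer: 100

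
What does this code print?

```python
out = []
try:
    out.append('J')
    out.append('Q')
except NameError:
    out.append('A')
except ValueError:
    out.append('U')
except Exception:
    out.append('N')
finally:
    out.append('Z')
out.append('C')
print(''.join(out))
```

Execution trace: 'J' (try body) → 'Q' (try body, no exception) → 'Z' (finally) → 'C' (after the try/except). Output: JQZC

Answer: JQZC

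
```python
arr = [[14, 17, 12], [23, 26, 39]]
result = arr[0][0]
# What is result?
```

Trace:
`arr = [[14, 17, 12], [23, 26, 39]]` → arr = [[14, 17, 12], [23, 26, 39]]
`result = arr[0][0]` → result = 14
So result = 14

Answer: 14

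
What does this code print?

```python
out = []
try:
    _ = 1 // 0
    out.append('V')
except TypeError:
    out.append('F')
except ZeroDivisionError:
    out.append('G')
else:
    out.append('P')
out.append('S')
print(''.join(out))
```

Execution trace: 'G' (except ZeroDivisionError) → 'S' (after the try/except). Output: GS

Answer: GS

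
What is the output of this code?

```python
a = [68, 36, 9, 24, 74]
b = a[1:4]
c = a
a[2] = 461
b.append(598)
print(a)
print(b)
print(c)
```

Key concept: slice vs alias.
Step by step:
`a = [68, 36, 9, 24, 74]` → a = [68, 36, 9, 24, 74]
`b = a[1:4]` → b = [36, 9, 24]
`c = a` → c = [68, 36, 9, 24, 74] (same object as a)
`a[2] = 461` → a = [68, 36, 461, 24, 74] (same object as c); c = [68, 36, 461, 24, 74] (same object as a)
`b.append(598)` → b = [36, 9, 24, 598]
`print(a)` → prints [68, 36, 461, 24, 74]
`print(b)` → prints [36, 9, 24, 598]
`print(c)` → prints [68, 36, 461, 24, 74]

Answer:
[68, 36, 461, 24, 74]
[36, 9, 24, 598]
[68, 36, 461, 24, 74]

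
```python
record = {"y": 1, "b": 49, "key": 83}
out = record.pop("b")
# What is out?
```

Trace:
`record = {"y": 1, "b": 49, "key": 83}` → record = {'y': 1, 'b': 49, 'key': 83}
`out = record.pop("b")` → record = {'y': 1, 'key': 83}; out = 49
So out = 49

Answer: 49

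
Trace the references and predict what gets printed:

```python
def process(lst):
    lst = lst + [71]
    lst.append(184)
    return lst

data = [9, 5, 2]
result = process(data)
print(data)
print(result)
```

Key concept: rebinding parameter vs mutation.
Step by step:
`data = [9, 5, 2]` → data = [9, 5, 2]
`result = process(data)` → result = [9, 5, 2, 71, 184]
`print(data)` → prints [9, 5, 2]
`print(result)` → prints [9, 5, 2, 71, 184]

Answer:
[9, 5, 2]
[9, 5, 2, 71, 184]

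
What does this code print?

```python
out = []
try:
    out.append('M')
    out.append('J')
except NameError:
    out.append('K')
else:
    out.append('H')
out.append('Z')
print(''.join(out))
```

Execution trace: 'M' (try body) → 'J' (try body, no exception) → 'H' (else) → 'Z' (after the try/except). Output: MJHZ

Answer: MJHZ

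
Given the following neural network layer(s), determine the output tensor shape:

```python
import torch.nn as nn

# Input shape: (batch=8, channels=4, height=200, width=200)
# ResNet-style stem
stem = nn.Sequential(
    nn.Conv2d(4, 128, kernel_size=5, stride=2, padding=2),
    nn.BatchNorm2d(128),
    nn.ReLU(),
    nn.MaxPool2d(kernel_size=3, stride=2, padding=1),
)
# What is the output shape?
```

Input: (8, 4, 200, 200) -> after Conv2d 5x5 stride=2: (8, 128, 100, 100) -> Output: (8, 128, 50, 50)

Answer: (8, 128, 50, 50)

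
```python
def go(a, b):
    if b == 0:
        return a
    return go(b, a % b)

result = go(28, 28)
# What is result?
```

go(28, 28) -> go(28, 0) -> 28

Answer: 28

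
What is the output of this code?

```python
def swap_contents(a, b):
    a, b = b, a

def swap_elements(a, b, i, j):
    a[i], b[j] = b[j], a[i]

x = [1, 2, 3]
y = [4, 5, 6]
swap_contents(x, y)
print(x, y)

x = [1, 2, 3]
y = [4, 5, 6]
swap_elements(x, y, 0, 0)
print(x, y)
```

Key concept: parameter rebinding vs mutation.
Step by step:
`x = [1, 2, 3]` → x = [1, 2, 3]
`y = [4, 5, 6]` → y = [4, 5, 6]
`swap_contents(x, y)` → no visible change to tracked variables
`print(x, y)` → prints [1, 2, 3] [4, 5, 6]
`x = [1, 2, 3]` → x = [1, 2, 3]
`y = [4, 5, 6]` → y = [4, 5, 6]
`swap_elements(x, y, 0, 0)` → x = [4, 2, 3]; y = [1, 5, 6]
`print(x, y)` → prints [4, 2, 3] [1, 5, 6]

Answer:
[1, 2, 3] [4, 5, 6]
[4, 2, 3] [1, 5, 6]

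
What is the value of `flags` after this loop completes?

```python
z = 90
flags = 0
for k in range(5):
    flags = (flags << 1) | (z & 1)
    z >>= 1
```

Reverse lowest 5 bits of 90
`flags` takes the values: 0 → 1 → 2 → 5 → 11

Answer: 11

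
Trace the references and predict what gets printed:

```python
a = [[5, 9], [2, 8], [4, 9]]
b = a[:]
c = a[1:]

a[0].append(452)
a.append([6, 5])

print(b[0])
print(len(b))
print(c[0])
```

Key concept: slice with nested mutation.
Step by step:
`a = [[5, 9], [2, 8], [4, 9]]` → a = [[5, 9], [2, 8], [4, 9]]
`b = a[:]` → b = [[5, 9], [2, 8], [4, 9]]
`c = a[1:]` → c = [[2, 8], [4, 9]]
`a[0].append(452)` → a = [[5, 9, 452], [2, 8], [4, 9]]; b = [[5, 9, 452], [2, 8], [4, 9]]
`a.append([6, 5])` → a = [[5, 9, 452], [2, 8], [4, 9], [6, 5]]
`print(b[0])` → prints [5, 9, 452]
`print(len(b))` → prints 3
`print(c[0])` → prints [2, 8]

Answer:
[5, 9, 452]
3
[2, 8]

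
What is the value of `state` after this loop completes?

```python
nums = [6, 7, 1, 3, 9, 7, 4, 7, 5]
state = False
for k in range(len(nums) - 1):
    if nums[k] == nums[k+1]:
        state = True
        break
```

Check consecutive duplicates in [6, 7, 1, 3, 9, 7, 4, 7, 5]
`state` takes the values: False

Answer: False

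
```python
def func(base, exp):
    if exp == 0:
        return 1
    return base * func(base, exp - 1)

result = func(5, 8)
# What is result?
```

func(5, 8) = 5 * 5 * 5 * 5 * 5 * 5 * 5 * 5 = 390625

Answer: 390625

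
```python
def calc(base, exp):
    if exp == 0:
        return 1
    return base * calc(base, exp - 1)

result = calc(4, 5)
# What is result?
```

calc(4, 5) = 4 * 4 * 4 * 4 * 4 = 1024

Answer: 1024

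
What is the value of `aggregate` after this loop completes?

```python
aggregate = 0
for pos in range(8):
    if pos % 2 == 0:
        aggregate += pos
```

Sum of even numbers 0 to 7
`aggregate` takes the values: 0 → 2 → 6 → 12

Answer: 12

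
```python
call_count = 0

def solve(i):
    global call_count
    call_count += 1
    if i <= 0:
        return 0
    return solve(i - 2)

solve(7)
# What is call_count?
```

Linear recursion stepping by 2: 5 calls from i=7 down to ≤0.

Answer: 5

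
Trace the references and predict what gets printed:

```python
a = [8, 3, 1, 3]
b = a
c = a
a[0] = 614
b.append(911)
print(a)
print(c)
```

Key concept: multiple aliases.
Step by step:
`a = [8, 3, 1, 3]` → a = [8, 3, 1, 3]
`b = a` → b = [8, 3, 1, 3] (same object as a)
`c = a` → c = [8, 3, 1, 3] (same object as a, b)
`a[0] = 614` → a = [614, 3, 1, 3] (same object as b, c); b = [614, 3, 1, 3] (same object as a, c); c = [614, 3, 1, 3] (same object as a, b)
`b.append(911)` → a = [614, 3, 1, 3, 911] (same object as b, c); b = [614, 3, 1, 3, 911] (same object as a, c); c = [614, 3, 1, 3, 911] (same object as a, b)
`print(a)` → prints [614, 3, 1, 3, 911]
`print(c)` → prints [614, 3, 1, 3, 911]

Answer:
[614, 3, 1, 3, 911]
[614, 3, 1, 3, 911]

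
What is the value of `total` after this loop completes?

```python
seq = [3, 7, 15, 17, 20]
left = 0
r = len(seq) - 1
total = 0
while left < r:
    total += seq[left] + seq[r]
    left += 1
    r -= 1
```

Sum of pairs from ends
`total` takes the values: 0 → 23 → 47

Answer: 47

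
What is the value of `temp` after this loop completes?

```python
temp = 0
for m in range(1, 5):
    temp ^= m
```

XOR of 1 to 4
`temp` takes the values: 0 → 1 → 3 → 0 → 4

Answer: 4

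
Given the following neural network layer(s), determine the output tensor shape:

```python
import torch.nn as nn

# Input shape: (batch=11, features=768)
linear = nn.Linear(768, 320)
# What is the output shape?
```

Input: (11, 768) -> Output: (11, 320)

Answer: (11, 320)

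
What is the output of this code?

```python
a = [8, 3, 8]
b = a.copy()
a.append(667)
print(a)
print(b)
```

Key concept: list.copy() creates independent copy.
Step by step:
`a = [8, 3, 8]` → a = [8, 3, 8]
`b = a.copy()` → b = [8, 3, 8]
`a.append(667)` → a = [8, 3, 8, 667]
`print(a)` → prints [8, 3, 8, 667]
`print(b)` → prints [8, 3, 8]

Answer:
[8, 3, 8, 667]
[8, 3, 8]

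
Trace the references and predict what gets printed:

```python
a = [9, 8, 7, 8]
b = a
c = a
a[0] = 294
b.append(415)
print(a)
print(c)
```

Key concept: multiple aliases.
Step by step:
`a = [9, 8, 7, 8]` → a = [9, 8, 7, 8]
`b = a` → b = [9, 8, 7, 8] (same object as a)
`c = a` → c = [9, 8, 7, 8] (same object as a, b)
`a[0] = 294` → a = [294, 8, 7, 8] (same object as b, c); b = [294, 8, 7, 8] (same object as a, c); c = [294, 8, 7, 8] (same object as a, b)
`b.append(415)` → a = [294, 8, 7, 8, 415] (same object as b, c); b = [294, 8, 7, 8, 415] (same object as a, c); c = [294, 8, 7, 8, 415] (same object as a, b)
`print(a)` → prints [294, 8, 7, 8, 415]
`print(c)` → prints [294, 8, 7, 8, 415]

Answer:
[294, 8, 7, 8, 415]
[294, 8, 7, 8, 415]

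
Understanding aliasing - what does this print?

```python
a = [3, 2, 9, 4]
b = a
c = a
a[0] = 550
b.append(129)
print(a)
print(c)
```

Key concept: multiple aliases.
Step by step:
`a = [3, 2, 9, 4]` → a = [3, 2, 9, 4]
`b = a` → b = [3, 2, 9, 4] (same object as a)
`c = a` → c = [3, 2, 9, 4] (same object as a, b)
`a[0] = 550` → a = [550, 2, 9, 4] (same object as b, c); b = [550, 2, 9, 4] (same object as a, c); c = [550, 2, 9, 4] (same object as a, b)
`b.append(129)` → a = [550, 2, 9, 4, 129] (same object as b, c); b = [550, 2, 9, 4, 129] (same object as a, c); c = [550, 2, 9, 4, 129] (same object as a, b)
`print(a)` → prints [550, 2, 9, 4, 129]
`print(c)` → prints [550, 2, 9, 4, 129]

Answer:
[550, 2, 9, 4, 129]
[550, 2, 9, 4, 129]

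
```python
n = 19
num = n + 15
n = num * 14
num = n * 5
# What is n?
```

Trace:
`n = 19` → n = 19
`num = n + 15` → num = 34
`n = num * 14` → n = 476
`num = n * 5` → num = 2380
So n = 476

Answer: 476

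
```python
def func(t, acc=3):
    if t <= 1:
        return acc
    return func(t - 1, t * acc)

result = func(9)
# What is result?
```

Accumulator trace (n, acc): (9, 3) -> (8, 27) -> (7, 216) -> (6, 1512) -> (5, 9072) -> (4, 45360) -> (3, 181440) -> (2, 544320) -> (1, 1088640) -> return 1088640

Answer: 1088640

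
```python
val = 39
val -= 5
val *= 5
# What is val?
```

Trace:
`val = 39` → val = 39
`val -= 5` → val = 34
`val *= 5` → val = 170
So val = 170

Answer: 170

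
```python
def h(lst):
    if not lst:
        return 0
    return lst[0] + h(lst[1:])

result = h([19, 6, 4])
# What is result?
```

19 + 6 + 4 + 0 = 29

Answer: 29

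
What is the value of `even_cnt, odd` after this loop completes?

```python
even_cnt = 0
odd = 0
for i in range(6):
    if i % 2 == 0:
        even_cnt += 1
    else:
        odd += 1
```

Count evens and odds in range(6)
`even_cnt, odd` takes the values: (0, 0) → (1, 0) → (1, 1) → (2, 1) → (2, 2) → (3, 2) → (3, 3)

Answer: 3, 3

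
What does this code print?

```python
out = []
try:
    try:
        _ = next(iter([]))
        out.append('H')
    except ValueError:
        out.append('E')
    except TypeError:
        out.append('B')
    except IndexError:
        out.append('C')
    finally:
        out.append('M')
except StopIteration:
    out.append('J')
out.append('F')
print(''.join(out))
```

Execution trace: 'M' (finally) → 'J' (outer except StopIteration) → 'F' (after the try/except). Output: MJF

Answer: MJF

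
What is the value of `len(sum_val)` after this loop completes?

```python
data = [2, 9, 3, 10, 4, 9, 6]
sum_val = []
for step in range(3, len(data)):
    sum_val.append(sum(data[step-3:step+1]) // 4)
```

Number of 4-element averages
`sum_val` takes the values: [] → [6] → [6, 6] → [6, 6, 6] → [6, 6, 6, 7]
So `len(sum_val)` = 4

Answer: 4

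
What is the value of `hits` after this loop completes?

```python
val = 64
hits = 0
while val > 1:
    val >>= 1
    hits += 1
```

Count right shifts until 1
`hits` takes the values: 0 → 1 → 2 → 3 → 4 → 5 → 6

Answer: 6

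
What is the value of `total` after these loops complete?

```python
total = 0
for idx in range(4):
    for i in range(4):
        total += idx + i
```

Sum of all idx+i for idx,i in 4x4
`total` takes the values: 0 → 1 → 3 → 6 → 7 → 9 → 12 → 16 → 18 → 21 → 25 → 30 → 33 → 37 → 42 → 48

Answer: 48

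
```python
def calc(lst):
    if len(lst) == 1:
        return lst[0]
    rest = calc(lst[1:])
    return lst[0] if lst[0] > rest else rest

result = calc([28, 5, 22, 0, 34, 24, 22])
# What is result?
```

Recursive max over [28, 5, 22, 0, 34, 24, 22] = 34

Answer: 34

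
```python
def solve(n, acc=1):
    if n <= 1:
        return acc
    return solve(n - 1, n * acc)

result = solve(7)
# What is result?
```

Accumulator trace (n, acc): (7, 1) -> (6, 7) -> (5, 42) -> (4, 210) -> (3, 840) -> (2, 2520) -> (1, 5040) -> return 5040

Answer: 5040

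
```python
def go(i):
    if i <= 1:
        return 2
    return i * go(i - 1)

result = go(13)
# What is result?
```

go(13) = 13 * 12 * 11 * 10 * 9 * 8 * 7 * 6 * 5 * 4 * 3 * 2 * 2 = 12454041600

Answer: 12454041600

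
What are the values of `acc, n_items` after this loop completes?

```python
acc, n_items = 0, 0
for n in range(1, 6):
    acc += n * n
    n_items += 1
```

Sum of squares and count
`acc, n_items` takes the values: (0, 0) → (1, 0) → (1, 1) → (5, 1) → (5, 2) → (14, 2) → (14, 3) → (30, 3) → (30, 4) → (55, 4) → (55, 5)

Answer: 55, 5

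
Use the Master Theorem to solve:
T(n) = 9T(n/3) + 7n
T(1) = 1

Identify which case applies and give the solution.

a=9, b=3, f(n)=7n. log_3(9) = 2. Since c=1 < 2, Case 1 applies: T(n) = Θ(n^log_b(a)) = O(n^2).

Answer: O(n^2) - Case 1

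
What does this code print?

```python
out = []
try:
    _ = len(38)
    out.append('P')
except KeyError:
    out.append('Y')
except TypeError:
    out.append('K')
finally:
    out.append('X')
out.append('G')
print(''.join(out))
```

Execution trace: 'K' (except TypeError) → 'X' (finally) → 'G' (after the try/except). Output: KXG

Answer: KXG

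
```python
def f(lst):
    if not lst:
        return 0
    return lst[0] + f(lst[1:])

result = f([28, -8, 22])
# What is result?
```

28 + (-8) + 22 + 0 = 42

Answer: 42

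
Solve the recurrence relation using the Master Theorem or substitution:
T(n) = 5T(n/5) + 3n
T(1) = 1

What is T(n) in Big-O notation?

By Master Theorem: a=5, b=5, f(n)=3n. Since log_5(5) = 1 and f(n) = Θ(n^1), Case 2 applies. T(n) = O(n log n).

Answer: O(n log n)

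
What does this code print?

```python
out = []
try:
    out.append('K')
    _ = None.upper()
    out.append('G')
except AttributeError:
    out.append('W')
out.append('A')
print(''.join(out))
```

Execution trace: 'K' (try body) → 'W' (except AttributeError) → 'A' (after the try/except). Output: KWA

Answer: KWA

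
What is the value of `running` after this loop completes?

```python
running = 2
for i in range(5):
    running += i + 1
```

Start at 2, add 1 to 5 = 17
`running` takes the values: 2 → 3 → 5 → 8 → 12 → 17

Answer: 17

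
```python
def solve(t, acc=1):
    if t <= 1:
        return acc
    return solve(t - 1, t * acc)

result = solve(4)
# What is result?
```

Accumulator trace (n, acc): (4, 1) -> (3, 4) -> (2, 12) -> (1, 24) -> return 24

Answer: 24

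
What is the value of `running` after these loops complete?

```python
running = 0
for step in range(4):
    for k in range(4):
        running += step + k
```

Sum of all step+k for step,k in 4x4
`running` takes the values: 0 → 1 → 3 → 6 → 7 → 9 → 12 → 16 → 18 → 21 → 25 → 30 → 33 → 37 → 42 → 48

Answer: 48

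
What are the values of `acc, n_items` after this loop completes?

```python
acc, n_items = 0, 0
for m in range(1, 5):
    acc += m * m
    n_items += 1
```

Sum of squares and count
`acc, n_items` takes the values: (0, 0) → (1, 0) → (1, 1) → (5, 1) → (5, 2) → (14, 2) → (14, 3) → (30, 3) → (30, 4)

Answer: 30, 4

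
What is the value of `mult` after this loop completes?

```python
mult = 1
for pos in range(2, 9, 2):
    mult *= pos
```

Product of even numbers 2 to 8
`mult` takes the values: 1 → 2 → 8 → 48 → 384

Answer: 384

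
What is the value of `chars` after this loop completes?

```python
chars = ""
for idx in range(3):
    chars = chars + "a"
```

Repeat 'a' 3 times
`chars` takes the values: "" → "a" → "aa" → "aaa"

Answer: "aaa"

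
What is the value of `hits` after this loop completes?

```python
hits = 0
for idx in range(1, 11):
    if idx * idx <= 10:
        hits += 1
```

Count numbers where idx² ≤ 10
`hits` takes the values: 0 → 1 → 2 → 3

Answer: 3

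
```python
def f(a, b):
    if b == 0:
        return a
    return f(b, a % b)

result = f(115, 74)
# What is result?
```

f(115, 74) -> f(74, 41) -> f(41, 33) -> f(33, 8) -> f(8, 1) -> f(1, 0) -> 1

Answer: 1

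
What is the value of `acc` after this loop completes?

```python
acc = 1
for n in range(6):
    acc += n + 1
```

Start at 1, add 1 to 6 = 22
`acc` takes the values: 1 → 2 → 4 → 7 → 11 → 16 → 22

Answer: 22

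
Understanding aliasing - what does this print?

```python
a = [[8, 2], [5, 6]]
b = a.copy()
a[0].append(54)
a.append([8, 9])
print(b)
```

Key concept: shallow copy with nested lists.
Step by step:
`a = [[8, 2], [5, 6]]` → a = [[8, 2], [5, 6]]
`b = a.copy()` → b = [[8, 2], [5, 6]]
`a[0].append(54)` → a = [[8, 2, 54], [5, 6]]; b = [[8, 2, 54], [5, 6]]
`a.append([8, 9])` → a = [[8, 2, 54], [5, 6], [8, 9]]
`print(b)` → prints [[8, 2, 54], [5, 6]]

Answer: [[8, 2, 54], [5, 6]]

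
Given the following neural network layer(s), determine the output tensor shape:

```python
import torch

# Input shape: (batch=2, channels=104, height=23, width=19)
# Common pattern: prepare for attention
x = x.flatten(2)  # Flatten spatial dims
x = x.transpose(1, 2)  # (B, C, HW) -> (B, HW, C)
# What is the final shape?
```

Input: (2, 104, 23, 19) -> after flatten(2): (2, 104, 437) -> Output: (2, 437, 104)

Answer: (2, 437, 104)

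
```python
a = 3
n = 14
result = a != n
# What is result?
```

Trace:
`a = 3` → a = 3
`n = 14` → n = 14
`result = a != n` → result = True
So result = True

Answer: True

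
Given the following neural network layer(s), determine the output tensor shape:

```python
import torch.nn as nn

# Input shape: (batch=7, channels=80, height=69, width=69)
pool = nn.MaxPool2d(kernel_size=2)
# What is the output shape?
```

Input: (7, 80, 69, 69) -> Output: (7, 80, 34, 34)

Answer: (7, 80, 34, 34)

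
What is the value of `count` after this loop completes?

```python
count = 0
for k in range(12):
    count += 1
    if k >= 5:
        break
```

Loop breaks when k reaches 5, count is 6
`count` takes the values: 0 → 1 → 2 → 3 → 4 → 5 → 6

Answer: 6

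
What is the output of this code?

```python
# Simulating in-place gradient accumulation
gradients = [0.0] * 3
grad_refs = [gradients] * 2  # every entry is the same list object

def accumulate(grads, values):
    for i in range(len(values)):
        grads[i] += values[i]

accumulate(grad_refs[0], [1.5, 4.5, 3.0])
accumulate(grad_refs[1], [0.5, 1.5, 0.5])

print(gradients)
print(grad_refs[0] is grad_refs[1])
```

Key concept: gradient accumulation aliasing.
Step by step:
`gradients = [0.0] * 3` → gradients = [0.0, 0.0, 0.0]
`grad_refs = [gradients] * 2` → grad_refs = [[0.0, 0.0, 0.0], [0.0, 0.0, 0.0]]
`accumulate(grad_refs[0], [1.5, 4.5, 3.0])` → gradients = [1.5, 4.5, 3.0]; grad_refs = [[1.5, 4.5, 3.0], [1.5, 4.5, 3.0]]
`accumulate(grad_refs[1], [0.5, 1.5, 0.5])` → gradients = [2.0, 6.0, 3.5]; grad_refs = [[2.0, 6.0, 3.5], [2.0, 6.0, 3.5]]
`print(gradients)` → prints [2.0, 6.0, 3.5]
`print(grad_refs[0] is grad_refs[1])` → prints True

Answer:
[2.0, 6.0, 3.5]
True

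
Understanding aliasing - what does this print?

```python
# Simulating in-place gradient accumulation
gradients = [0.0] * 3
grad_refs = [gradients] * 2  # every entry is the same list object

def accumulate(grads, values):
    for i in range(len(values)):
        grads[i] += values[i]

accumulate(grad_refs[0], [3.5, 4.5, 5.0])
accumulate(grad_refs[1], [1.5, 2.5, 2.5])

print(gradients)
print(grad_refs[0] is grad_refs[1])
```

Key concept: gradient accumulation aliasing.
Step by step:
`gradients = [0.0] * 3` → gradients = [0.0, 0.0, 0.0]
`grad_refs = [gradients] * 2` → grad_refs = [[0.0, 0.0, 0.0], [0.0, 0.0, 0.0]]
`accumulate(grad_refs[0], [3.5, 4.5, 5.0])` → gradients = [3.5, 4.5, 5.0]; grad_refs = [[3.5, 4.5, 5.0], [3.5, 4.5, 5.0]]
`accumulate(grad_refs[1], [1.5, 2.5, 2.5])` → gradients = [5.0, 7.0, 7.5]; grad_refs = [[5.0, 7.0, 7.5], [5.0, 7.0, 7.5]]
`print(gradients)` → prints [5.0, 7.0, 7.5]
`print(grad_refs[0] is grad_refs[1])` → prints True

Answer:
[5.0, 7.0, 7.5]
True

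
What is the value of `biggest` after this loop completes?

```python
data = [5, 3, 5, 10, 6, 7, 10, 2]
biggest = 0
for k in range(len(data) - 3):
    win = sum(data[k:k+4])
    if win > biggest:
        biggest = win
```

Max sum of 4-element window in [5, 3, 5, 10, 6, 7, 10, 2]
`biggest` takes the values: 0 → 23 → 24 → 28 → 33

Answer: 33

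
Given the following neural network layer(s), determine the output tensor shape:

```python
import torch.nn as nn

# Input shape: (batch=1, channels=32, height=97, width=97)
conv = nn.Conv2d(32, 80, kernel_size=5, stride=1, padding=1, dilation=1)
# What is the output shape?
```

Input: (1, 32, 97, 97) -> Output: (1, 80, 95, 95)

Answer: (1, 80, 95, 95)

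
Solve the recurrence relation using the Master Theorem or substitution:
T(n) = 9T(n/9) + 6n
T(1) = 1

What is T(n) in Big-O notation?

By Master Theorem: a=9, b=9, f(n)=6n. Since log_9(9) = 1 and f(n) = Θ(n^1), Case 2 applies. T(n) = O(n log n).

Answer: O(n log n)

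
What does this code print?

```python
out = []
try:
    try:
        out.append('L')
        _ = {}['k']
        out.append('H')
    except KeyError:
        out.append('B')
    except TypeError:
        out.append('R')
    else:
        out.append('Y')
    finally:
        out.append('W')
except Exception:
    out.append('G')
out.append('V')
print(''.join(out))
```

Execution trace: 'L' (inner try body) → 'B' (inner except KeyError) → 'W' (inner finally) → 'V' (after the try/except). Output: LBWV

Answer: LBWV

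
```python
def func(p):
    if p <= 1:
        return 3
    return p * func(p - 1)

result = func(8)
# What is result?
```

func(8) = 8 * 7 * 6 * 5 * 4 * 3 * 2 * 3 = 120960

Answer: 120960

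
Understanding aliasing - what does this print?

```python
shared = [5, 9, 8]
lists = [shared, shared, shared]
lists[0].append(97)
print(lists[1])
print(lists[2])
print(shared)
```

Key concept: list of same reference.
Step by step:
`shared = [5, 9, 8]` → shared = [5, 9, 8]
`lists = [shared, shared, shared]` → lists = [[5, 9, 8], [5, 9, 8], [5, 9, 8]]
`lists[0].append(97)` → shared = [5, 9, 8, 97]; lists = [[5, 9, 8, 97], [5, 9, 8, 97], [5, 9, 8, 97]]
`print(lists[1])` → prints [5, 9, 8, 97]
`print(lists[2])` → prints [5, 9, 8, 97]
`print(shared)` → prints [5, 9, 8, 97]

Answer:
[5, 9, 8, 97]
[5, 9, 8, 97]
[5, 9, 8, 97]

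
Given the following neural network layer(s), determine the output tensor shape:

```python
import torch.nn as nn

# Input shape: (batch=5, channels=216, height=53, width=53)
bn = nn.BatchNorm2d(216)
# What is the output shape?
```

Input: (5, 216, 53, 53) -> Output: (5, 216, 53, 53)

Answer: (5, 216, 53, 53)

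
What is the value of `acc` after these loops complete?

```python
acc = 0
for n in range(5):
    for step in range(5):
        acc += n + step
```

Sum of all n+step for n,step in 5x5
`acc` takes the values: 0 → 1 → 3 → 6 → 10 → 11 → 13 → 16 → 20 → 25 → 27 → 30 → 34 → 39 → 45 → 48 → 52 → 57 → 63 → 70 → 74 → 79 → 85 → 92 → 100

Answer: 100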